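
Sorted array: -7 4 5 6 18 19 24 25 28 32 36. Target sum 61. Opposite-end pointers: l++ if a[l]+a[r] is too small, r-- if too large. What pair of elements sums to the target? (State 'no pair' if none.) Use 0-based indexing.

l=0 r=10: -7+36=29 <61, l++
l=1 r=10: 4+36=40 <61, l++
l=2 r=10: 5+36=41 <61, l++
l=3 r=10: 6+36=42 <61, l++
l=4 r=10: 18+36=54 <61, l++
l=5 r=10: 19+36=55 <61, l++
l=6 r=10: 24+36=60 <61, l++
l=7 r=10: 25+36=61, found

(25, 36)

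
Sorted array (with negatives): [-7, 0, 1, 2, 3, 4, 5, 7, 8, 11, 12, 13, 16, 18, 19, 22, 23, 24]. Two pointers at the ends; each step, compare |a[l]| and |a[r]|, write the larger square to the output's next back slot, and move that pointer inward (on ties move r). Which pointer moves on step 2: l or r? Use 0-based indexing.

r

[0,17] |-7|<=|24| out[17]=576 → r--
[0,16] |-7|<=|23| out[16]=529 → r--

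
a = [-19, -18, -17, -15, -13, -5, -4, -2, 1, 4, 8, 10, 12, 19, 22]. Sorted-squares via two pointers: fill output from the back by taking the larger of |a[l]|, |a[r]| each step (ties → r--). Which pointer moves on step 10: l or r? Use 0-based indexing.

[0,14] |-19|<=|22| out[14]=484 → r--
[0,13] |-19|<=|19| out[13]=361 → r--
[0,12] |-19|>|12| out[12]=361 → l++
[1,12] |-18|>|12| out[11]=324 → l++
[2,12] |-17|>|12| out[10]=289 → l++
[3,12] |-15|>|12| out[9]=225 → l++
[4,12] |-13|>|12| out[8]=169 → l++
[5,12] |-5|<=|12| out[7]=144 → r--
[5,11] |-5|<=|10| out[6]=100 → r--
[5,10] |-5|<=|8| out[5]=64 → r--

r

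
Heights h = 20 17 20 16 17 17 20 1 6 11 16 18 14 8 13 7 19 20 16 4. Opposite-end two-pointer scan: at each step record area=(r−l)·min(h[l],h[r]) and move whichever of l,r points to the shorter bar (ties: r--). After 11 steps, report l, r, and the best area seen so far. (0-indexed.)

l=0 r=19: min(20,4)*19=76 best=76 *, r--
l=0 r=18: min(20,16)*18=288 best=288 *, r--
l=0 r=17: min(20,20)*17=340 best=340 *, r--
l=0 r=16: min(20,19)*16=304 best=340, r--
l=0 r=15: min(20,7)*15=105 best=340, r--
l=0 r=14: min(20,13)*14=182 best=340, r--
l=0 r=13: min(20,8)*13=104 best=340, r--
l=0 r=12: min(20,14)*12=168 best=340, r--
l=0 r=11: min(20,18)*11=198 best=340, r--
l=0 r=10: min(20,16)*10=160 best=340, r--
l=0 r=9: min(20,11)*9=99 best=340, r--

l=0, r=8, best area=340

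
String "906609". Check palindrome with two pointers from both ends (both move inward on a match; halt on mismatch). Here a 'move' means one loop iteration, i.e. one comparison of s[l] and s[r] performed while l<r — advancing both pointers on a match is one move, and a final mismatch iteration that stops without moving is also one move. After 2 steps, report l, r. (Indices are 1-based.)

l=3, r=4

[1,6] '9'=='9' → l++,r--
[2,5] '0'=='0' → l++,r--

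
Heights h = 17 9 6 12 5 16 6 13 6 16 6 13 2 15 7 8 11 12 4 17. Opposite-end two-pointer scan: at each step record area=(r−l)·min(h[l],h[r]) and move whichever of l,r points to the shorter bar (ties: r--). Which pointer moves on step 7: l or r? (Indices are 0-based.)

[0,19] min(17,17)*19=323 best=323 * → r--
[0,18] min(17,4)*18=72 best=323 → r--
[0,17] min(17,12)*17=204 best=323 → r--
[0,16] min(17,11)*16=176 best=323 → r--
[0,15] min(17,8)*15=120 best=323 → r--
[0,14] min(17,7)*14=98 best=323 → r--
[0,13] min(17,15)*13=195 best=323 → r--

r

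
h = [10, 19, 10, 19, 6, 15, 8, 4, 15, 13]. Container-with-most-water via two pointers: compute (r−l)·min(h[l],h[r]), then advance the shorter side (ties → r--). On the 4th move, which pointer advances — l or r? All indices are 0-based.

[0,9] min(10,13)*9=90 best=90 * → l++
[1,9] min(19,13)*8=104 best=104 * → r--
[1,8] min(19,15)*7=105 best=105 * → r--
[1,7] min(19,4)*6=24 best=105 → r--

r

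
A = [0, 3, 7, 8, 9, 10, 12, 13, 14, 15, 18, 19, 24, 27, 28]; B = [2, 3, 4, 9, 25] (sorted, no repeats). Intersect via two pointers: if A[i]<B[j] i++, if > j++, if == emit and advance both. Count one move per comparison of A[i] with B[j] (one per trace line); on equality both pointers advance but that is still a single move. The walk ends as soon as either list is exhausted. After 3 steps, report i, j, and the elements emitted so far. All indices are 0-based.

[i=0,j=0] 0<2 → i++
[i=1,j=0] 3>2 → j++
[i=1,j=1] 3==3 emit → i++,j++

i=2, j=2, emitted=[3]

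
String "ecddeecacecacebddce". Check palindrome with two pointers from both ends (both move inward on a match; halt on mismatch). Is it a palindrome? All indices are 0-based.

l=0 r=18: 'e'=='e', l++,r--
l=1 r=17: 'c'=='c', l++,r--
l=2 r=16: 'd'=='d', l++,r--
l=3 r=15: 'd'=='d', l++,r--
l=4 r=14: 'e'!='b', stop

not a palindrome (mismatch at 4,14)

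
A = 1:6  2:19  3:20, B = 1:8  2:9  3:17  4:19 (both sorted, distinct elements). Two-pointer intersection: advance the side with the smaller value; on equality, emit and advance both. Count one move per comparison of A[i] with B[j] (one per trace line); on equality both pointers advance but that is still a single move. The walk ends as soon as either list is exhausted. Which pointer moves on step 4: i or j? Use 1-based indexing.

i=1 j=1: 6<8, i++
i=2 j=1: 19>8, j++
i=2 j=2: 19>9, j++
i=2 j=3: 19>17, j++

j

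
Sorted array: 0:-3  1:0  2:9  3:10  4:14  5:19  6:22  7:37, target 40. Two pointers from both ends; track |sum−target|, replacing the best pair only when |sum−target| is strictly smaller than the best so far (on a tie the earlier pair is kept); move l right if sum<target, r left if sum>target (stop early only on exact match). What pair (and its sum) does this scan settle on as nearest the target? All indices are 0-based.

[0,7] -3+37=34 d=6 * → l++
[1,7] 0+37=37 d=3 * → l++
[2,7] 9+37=46 d=6 → r--
[2,6] 9+22=31 d=9 → l++
[3,6] 10+22=32 d=8 → l++
[4,6] 14+22=36 d=4 → l++
[5,6] 19+22=41 d=1 * → r--

pair (19, 22) with sum 41 (|Δ|=1)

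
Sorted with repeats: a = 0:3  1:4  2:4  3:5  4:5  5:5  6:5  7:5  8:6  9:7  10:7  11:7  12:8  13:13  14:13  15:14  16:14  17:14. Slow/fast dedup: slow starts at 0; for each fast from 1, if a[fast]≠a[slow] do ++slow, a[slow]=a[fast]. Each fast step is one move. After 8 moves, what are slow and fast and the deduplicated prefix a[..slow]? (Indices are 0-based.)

slow=0 fast=1: a[fast]=4≠a[slow]=3 write a[1]=4, slow++,fast++
slow=1 fast=2: a[fast]=4=a[slow] dup, fast++
slow=1 fast=3: a[fast]=5≠a[slow]=4 write a[2]=5, slow++,fast++
slow=2 fast=4: a[fast]=5=a[slow] dup, fast++
slow=2 fast=5: a[fast]=5=a[slow] dup, fast++
slow=2 fast=6: a[fast]=5=a[slow] dup, fast++
slow=2 fast=7: a[fast]=5=a[slow] dup, fast++
slow=2 fast=8: a[fast]=6≠a[slow]=5 write a[3]=6, slow++,fast++

slow=3, fast=9, prefix=[3, 4, 5, 6]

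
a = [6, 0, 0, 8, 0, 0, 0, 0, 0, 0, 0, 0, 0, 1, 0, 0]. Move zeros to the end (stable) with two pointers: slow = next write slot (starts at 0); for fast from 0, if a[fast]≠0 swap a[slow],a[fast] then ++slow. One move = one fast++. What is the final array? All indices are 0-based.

slow=0 fast=0: a[fast]=6≠0 swap→a[0]=6, slow++,fast++
slow=1 fast=1: a[fast]=0, fast++
slow=1 fast=2: a[fast]=0, fast++
slow=1 fast=3: a[fast]=8≠0 swap→a[1]=8, slow++,fast++
slow=2 fast=4: a[fast]=0, fast++
slow=2 fast=5: a[fast]=0, fast++
slow=2 fast=6: a[fast]=0, fast++
slow=2 fast=7: a[fast]=0, fast++
slow=2 fast=8: a[fast]=0, fast++
slow=2 fast=9: a[fast]=0, fast++
slow=2 fast=10: a[fast]=0, fast++
slow=2 fast=11: a[fast]=0, fast++
slow=2 fast=12: a[fast]=0, fast++
slow=2 fast=13: a[fast]=1≠0 swap→a[2]=1, slow++,fast++
slow=3 fast=14: a[fast]=0, fast++
slow=3 fast=15: a[fast]=0, fast++

[6, 8, 1, 0, 0, 0, 0, 0, 0, 0, 0, 0, 0, 0, 0, 0]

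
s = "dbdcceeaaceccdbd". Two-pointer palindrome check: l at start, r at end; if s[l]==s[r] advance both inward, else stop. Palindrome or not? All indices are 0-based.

l=0 r=15: 'd'=='d', l++,r--
l=1 r=14: 'b'=='b', l++,r--
l=2 r=13: 'd'=='d', l++,r--
l=3 r=12: 'c'=='c', l++,r--
l=4 r=11: 'c'=='c', l++,r--
l=5 r=10: 'e'=='e', l++,r--
l=6 r=9: 'e'!='c', stop

not a palindrome (mismatch at 6,9)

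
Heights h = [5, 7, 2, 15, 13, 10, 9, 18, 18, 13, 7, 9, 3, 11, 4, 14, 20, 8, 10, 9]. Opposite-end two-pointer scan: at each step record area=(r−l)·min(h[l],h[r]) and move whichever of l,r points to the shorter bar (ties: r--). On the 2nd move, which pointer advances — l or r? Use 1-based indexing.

l=1 r=20: min(5,9)*19=95 best=95 *, l++
l=2 r=20: min(7,9)*18=126 best=126 *, l++

l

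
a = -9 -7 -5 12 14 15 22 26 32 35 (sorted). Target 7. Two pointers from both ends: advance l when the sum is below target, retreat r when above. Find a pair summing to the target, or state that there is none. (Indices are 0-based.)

l=0 r=9: -9+35=26 >7, r--
l=0 r=8: -9+32=23 >7, r--
l=0 r=7: -9+26=17 >7, r--
l=0 r=6: -9+22=13 >7, r--
l=0 r=5: -9+15=6 <7, l++
l=1 r=5: -7+15=8 >7, r--
l=1 r=4: -7+14=7, found

(-7, 14)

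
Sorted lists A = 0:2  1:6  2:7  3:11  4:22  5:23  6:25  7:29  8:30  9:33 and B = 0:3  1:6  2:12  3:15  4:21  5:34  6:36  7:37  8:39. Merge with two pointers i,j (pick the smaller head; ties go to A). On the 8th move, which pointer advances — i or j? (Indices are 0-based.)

i=0 j=0: A[i]=2<=B[j]=3 take 2, i++
i=1 j=0: A[i]=6>B[j]=3 take 3, j++
i=1 j=1: A[i]=6<=B[j]=6 take 6, i++
i=2 j=1: A[i]=7>B[j]=6 take 6, j++
i=2 j=2: A[i]=7<=B[j]=12 take 7, i++
i=3 j=2: A[i]=11<=B[j]=12 take 11, i++
i=4 j=2: A[i]=22>B[j]=12 take 12, j++
i=4 j=3: A[i]=22>B[j]=15 take 15, j++

j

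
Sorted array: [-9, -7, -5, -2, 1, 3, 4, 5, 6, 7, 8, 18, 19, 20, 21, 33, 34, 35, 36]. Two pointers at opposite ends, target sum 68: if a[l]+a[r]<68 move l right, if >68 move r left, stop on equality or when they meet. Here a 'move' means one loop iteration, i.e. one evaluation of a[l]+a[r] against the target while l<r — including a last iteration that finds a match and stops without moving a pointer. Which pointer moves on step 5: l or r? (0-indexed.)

l

[0,18] -9+36=27 <68 → l++
[1,18] -7+36=29 <68 → l++
[2,18] -5+36=31 <68 → l++
[3,18] -2+36=34 <68 → l++
[4,18] 1+36=37 <68 → l++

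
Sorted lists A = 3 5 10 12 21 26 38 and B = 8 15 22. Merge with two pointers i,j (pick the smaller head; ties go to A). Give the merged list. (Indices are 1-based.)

[3, 5, 8, 10, 12, 15, 21, 22, 26, 38]

[i=1,j=1] A[i]=3<=B[j]=8 take 3 → i++
[i=2,j=1] A[i]=5<=B[j]=8 take 5 → i++
[i=3,j=1] A[i]=10>B[j]=8 take 8 → j++
[i=3,j=2] A[i]=10<=B[j]=15 take 10 → i++
[i=4,j=2] A[i]=12<=B[j]=15 take 12 → i++
[i=5,j=2] A[i]=21>B[j]=15 take 15 → j++
[i=5,j=3] A[i]=21<=B[j]=22 take 21 → i++
[i=6,j=3] A[i]=26>B[j]=22 take 22 → j++
[i=6,j=4] B done, take A[i]=26 → i++
[i=7,j=4] B done, take A[i]=38 → i++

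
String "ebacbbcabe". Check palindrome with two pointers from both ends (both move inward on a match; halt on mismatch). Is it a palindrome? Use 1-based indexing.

palindrome

[1,10] 'e'=='e' → l++,r--
[2,9] 'b'=='b' → l++,r--
[3,8] 'a'=='a' → l++,r--
[4,7] 'c'=='c' → l++,r--
[5,6] 'b'=='b' → l++,r--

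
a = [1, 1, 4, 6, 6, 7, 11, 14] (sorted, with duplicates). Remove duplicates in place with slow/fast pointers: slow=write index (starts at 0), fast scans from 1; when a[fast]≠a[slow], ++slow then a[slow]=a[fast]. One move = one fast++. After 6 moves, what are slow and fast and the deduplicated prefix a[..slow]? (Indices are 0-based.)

slow=4, fast=7, prefix=[1, 4, 6, 7, 11]

(s=0,f=1) a[fast]=1=a[slow] dup → fast++
(s=0,f=2) a[fast]=4≠a[slow]=1 write a[1]=4 → slow++,fast++
(s=1,f=3) a[fast]=6≠a[slow]=4 write a[2]=6 → slow++,fast++
(s=2,f=4) a[fast]=6=a[slow] dup → fast++
(s=2,f=5) a[fast]=7≠a[slow]=6 write a[3]=7 → slow++,fast++
(s=3,f=6) a[fast]=11≠a[slow]=7 write a[4]=11 → slow++,fast++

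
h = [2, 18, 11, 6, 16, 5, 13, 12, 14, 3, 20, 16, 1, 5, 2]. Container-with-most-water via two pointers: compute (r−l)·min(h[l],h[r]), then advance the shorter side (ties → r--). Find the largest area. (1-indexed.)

[1,15] min(2,2)*14=28 best=28 * → r--
[1,14] min(2,5)*13=26 best=28 → l++
[2,14] min(18,5)*12=60 best=60 * → r--
[2,13] min(18,1)*11=11 best=60 → r--
[2,12] min(18,16)*10=160 best=160 * → r--
[2,11] min(18,20)*9=162 best=162 * → l++
[3,11] min(11,20)*8=88 best=162 → l++
[4,11] min(6,20)*7=42 best=162 → l++
[5,11] min(16,20)*6=96 best=162 → l++
[6,11] min(5,20)*5=25 best=162 → l++
[7,11] min(13,20)*4=52 best=162 → l++
[8,11] min(12,20)*3=36 best=162 → l++
[9,11] min(14,20)*2=28 best=162 → l++
[10,11] min(3,20)*1=3 best=162 → l++

max area = 162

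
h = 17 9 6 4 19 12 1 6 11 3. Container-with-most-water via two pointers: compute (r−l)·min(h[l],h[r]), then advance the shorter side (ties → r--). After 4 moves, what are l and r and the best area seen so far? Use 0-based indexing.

[0,9] min(17,3)*9=27 best=27 * → r--
[0,8] min(17,11)*8=88 best=88 * → r--
[0,7] min(17,6)*7=42 best=88 → r--
[0,6] min(17,1)*6=6 best=88 → r--

l=0, r=5, best area=88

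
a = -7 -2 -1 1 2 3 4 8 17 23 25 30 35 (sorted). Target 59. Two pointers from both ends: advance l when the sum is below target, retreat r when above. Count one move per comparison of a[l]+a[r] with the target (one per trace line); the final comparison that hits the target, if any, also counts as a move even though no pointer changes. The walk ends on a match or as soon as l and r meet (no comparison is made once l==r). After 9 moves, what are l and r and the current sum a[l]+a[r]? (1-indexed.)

l=10, r=13, sum=58

[1,13] -7+35=28 <59 → l++
[2,13] -2+35=33 <59 → l++
[3,13] -1+35=34 <59 → l++
[4,13] 1+35=36 <59 → l++
[5,13] 2+35=37 <59 → l++
[6,13] 3+35=38 <59 → l++
[7,13] 4+35=39 <59 → l++
[8,13] 8+35=43 <59 → l++
[9,13] 17+35=52 <59 → l++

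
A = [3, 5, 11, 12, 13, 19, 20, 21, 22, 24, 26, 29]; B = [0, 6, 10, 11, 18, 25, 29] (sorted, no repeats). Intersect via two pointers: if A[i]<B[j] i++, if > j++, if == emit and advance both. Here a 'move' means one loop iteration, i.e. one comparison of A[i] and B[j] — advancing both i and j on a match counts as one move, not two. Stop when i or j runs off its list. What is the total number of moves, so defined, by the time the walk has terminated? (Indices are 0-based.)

17 moves

i=0 j=0: 3>0, j++
i=0 j=1: 3<6, i++
i=1 j=1: 5<6, i++
i=2 j=1: 11>6, j++
i=2 j=2: 11>10, j++
i=2 j=3: 11==11 emit, i++,j++
i=3 j=4: 12<18, i++
i=4 j=4: 13<18, i++
i=5 j=4: 19>18, j++
i=5 j=5: 19<25, i++
i=6 j=5: 20<25, i++
i=7 j=5: 21<25, i++
i=8 j=5: 22<25, i++
i=9 j=5: 24<25, i++
i=10 j=5: 26>25, j++
i=10 j=6: 26<29, i++
i=11 j=6: 29==29 emit, i++,j++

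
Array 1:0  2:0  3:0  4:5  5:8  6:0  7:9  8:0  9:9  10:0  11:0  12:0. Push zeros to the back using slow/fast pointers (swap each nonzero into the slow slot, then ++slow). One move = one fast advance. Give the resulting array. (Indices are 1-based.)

[5, 8, 9, 9, 0, 0, 0, 0, 0, 0, 0, 0]

(s=1,f=1) a[fast]=0 → fast++
(s=1,f=2) a[fast]=0 → fast++
(s=1,f=3) a[fast]=0 → fast++
(s=1,f=4) a[fast]=5≠0 swap→a[1]=5 → slow++,fast++
(s=2,f=5) a[fast]=8≠0 swap→a[2]=8 → slow++,fast++
(s=3,f=6) a[fast]=0 → fast++
(s=3,f=7) a[fast]=9≠0 swap→a[3]=9 → slow++,fast++
(s=4,f=8) a[fast]=0 → fast++
(s=4,f=9) a[fast]=9≠0 swap→a[4]=9 → slow++,fast++
(s=5,f=10) a[fast]=0 → fast++
(s=5,f=11) a[fast]=0 → fast++
(s=5,f=12) a[fast]=0 → fast++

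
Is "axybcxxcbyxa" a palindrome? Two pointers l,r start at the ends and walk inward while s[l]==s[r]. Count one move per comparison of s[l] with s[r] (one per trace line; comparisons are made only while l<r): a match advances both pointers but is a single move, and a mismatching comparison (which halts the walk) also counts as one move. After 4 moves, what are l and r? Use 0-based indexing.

l=0 r=11: 'a'=='a', l++,r--
l=1 r=10: 'x'=='x', l++,r--
l=2 r=9: 'y'=='y', l++,r--
l=3 r=8: 'b'=='b', l++,r--

l=4, r=7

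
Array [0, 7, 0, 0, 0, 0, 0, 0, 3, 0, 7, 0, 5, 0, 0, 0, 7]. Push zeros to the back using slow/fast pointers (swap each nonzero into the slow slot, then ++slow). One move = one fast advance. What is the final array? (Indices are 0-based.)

[7, 3, 7, 5, 7, 0, 0, 0, 0, 0, 0, 0, 0, 0, 0, 0, 0]

slow=0 fast=0: a[fast]=0, fast++
slow=0 fast=1: a[fast]=7≠0 swap→a[0]=7, slow++,fast++
slow=1 fast=2: a[fast]=0, fast++
slow=1 fast=3: a[fast]=0, fast++
slow=1 fast=4: a[fast]=0, fast++
slow=1 fast=5: a[fast]=0, fast++
slow=1 fast=6: a[fast]=0, fast++
slow=1 fast=7: a[fast]=0, fast++
slow=1 fast=8: a[fast]=3≠0 swap→a[1]=3, slow++,fast++
slow=2 fast=9: a[fast]=0, fast++
slow=2 fast=10: a[fast]=7≠0 swap→a[2]=7, slow++,fast++
slow=3 fast=11: a[fast]=0, fast++
slow=3 fast=12: a[fast]=5≠0 swap→a[3]=5, slow++,fast++
slow=4 fast=13: a[fast]=0, fast++
slow=4 fast=14: a[fast]=0, fast++
slow=4 fast=15: a[fast]=0, fast++
slow=4 fast=16: a[fast]=7≠0 swap→a[4]=7, slow++,fast++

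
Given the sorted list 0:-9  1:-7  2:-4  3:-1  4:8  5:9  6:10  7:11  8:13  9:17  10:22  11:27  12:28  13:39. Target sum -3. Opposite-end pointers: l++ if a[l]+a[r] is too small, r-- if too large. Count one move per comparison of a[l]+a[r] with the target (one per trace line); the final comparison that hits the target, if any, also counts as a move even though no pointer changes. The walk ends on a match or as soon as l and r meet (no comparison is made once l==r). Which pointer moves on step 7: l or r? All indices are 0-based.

[0,13] -9+39=30 >-3 → r--
[0,12] -9+28=19 >-3 → r--
[0,11] -9+27=18 >-3 → r--
[0,10] -9+22=13 >-3 → r--
[0,9] -9+17=8 >-3 → r--
[0,8] -9+13=4 >-3 → r--
[0,7] -9+11=2 >-3 → r--

r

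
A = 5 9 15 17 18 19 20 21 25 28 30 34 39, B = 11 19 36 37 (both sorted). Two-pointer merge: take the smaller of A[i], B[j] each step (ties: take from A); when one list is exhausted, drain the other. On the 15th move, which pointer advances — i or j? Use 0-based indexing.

j

[i=0,j=0] A[i]=5<=B[j]=11 take 5 → i++
[i=1,j=0] A[i]=9<=B[j]=11 take 9 → i++
[i=2,j=0] A[i]=15>B[j]=11 take 11 → j++
[i=2,j=1] A[i]=15<=B[j]=19 take 15 → i++
[i=3,j=1] A[i]=17<=B[j]=19 take 17 → i++
[i=4,j=1] A[i]=18<=B[j]=19 take 18 → i++
[i=5,j=1] A[i]=19<=B[j]=19 take 19 → i++
[i=6,j=1] A[i]=20>B[j]=19 take 19 → j++
[i=6,j=2] A[i]=20<=B[j]=36 take 20 → i++
[i=7,j=2] A[i]=21<=B[j]=36 take 21 → i++
[i=8,j=2] A[i]=25<=B[j]=36 take 25 → i++
[i=9,j=2] A[i]=28<=B[j]=36 take 28 → i++
[i=10,j=2] A[i]=30<=B[j]=36 take 30 → i++
[i=11,j=2] A[i]=34<=B[j]=36 take 34 → i++
[i=12,j=2] A[i]=39>B[j]=36 take 36 → j++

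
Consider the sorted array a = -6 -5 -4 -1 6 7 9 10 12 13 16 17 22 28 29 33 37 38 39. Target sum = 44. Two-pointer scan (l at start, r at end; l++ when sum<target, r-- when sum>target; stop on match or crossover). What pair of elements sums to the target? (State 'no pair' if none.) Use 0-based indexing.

[0,18] -6+39=33 <44 → l++
[1,18] -5+39=34 <44 → l++
[2,18] -4+39=35 <44 → l++
[3,18] -1+39=38 <44 → l++
[4,18] 6+39=45 >44 → r--
[4,17] 6+38=44 → found

(6, 38)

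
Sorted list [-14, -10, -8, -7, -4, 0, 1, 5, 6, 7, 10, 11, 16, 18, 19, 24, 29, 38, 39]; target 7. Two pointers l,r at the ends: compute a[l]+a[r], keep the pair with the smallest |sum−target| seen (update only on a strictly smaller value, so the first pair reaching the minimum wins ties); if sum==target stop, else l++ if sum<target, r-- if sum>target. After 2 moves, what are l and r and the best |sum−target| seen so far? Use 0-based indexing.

[0,18] -14+39=25 d=18 * → r--
[0,17] -14+38=24 d=17 * → r--

l=0, r=16, best |Δ|=17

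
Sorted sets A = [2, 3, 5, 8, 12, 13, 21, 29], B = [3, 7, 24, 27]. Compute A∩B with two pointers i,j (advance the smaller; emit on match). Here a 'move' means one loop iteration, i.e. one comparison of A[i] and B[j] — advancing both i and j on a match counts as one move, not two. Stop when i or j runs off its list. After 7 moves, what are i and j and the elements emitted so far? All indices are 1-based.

i=7, j=3, emitted=[3]

i=1 j=1: 2<3, i++
i=2 j=1: 3==3 emit, i++,j++
i=3 j=2: 5<7, i++
i=4 j=2: 8>7, j++
i=4 j=3: 8<24, i++
i=5 j=3: 12<24, i++
i=6 j=3: 13<24, i++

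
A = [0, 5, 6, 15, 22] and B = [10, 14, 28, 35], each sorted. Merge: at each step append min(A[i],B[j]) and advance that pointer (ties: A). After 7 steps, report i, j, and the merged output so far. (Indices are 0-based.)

i=0 j=0: A[i]=0<=B[j]=10 take 0, i++
i=1 j=0: A[i]=5<=B[j]=10 take 5, i++
i=2 j=0: A[i]=6<=B[j]=10 take 6, i++
i=3 j=0: A[i]=15>B[j]=10 take 10, j++
i=3 j=1: A[i]=15>B[j]=14 take 14, j++
i=3 j=2: A[i]=15<=B[j]=28 take 15, i++
i=4 j=2: A[i]=22<=B[j]=28 take 22, i++

i=5, j=2, merged so far=[0, 5, 6, 10, 14, 15, 22]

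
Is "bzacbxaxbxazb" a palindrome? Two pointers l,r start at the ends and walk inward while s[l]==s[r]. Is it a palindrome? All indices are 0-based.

not a palindrome (mismatch at 3,9)

[0,12] 'b'=='b' → l++,r--
[1,11] 'z'=='z' → l++,r--
[2,10] 'a'=='a' → l++,r--
[3,9] 'c'!='x' → stop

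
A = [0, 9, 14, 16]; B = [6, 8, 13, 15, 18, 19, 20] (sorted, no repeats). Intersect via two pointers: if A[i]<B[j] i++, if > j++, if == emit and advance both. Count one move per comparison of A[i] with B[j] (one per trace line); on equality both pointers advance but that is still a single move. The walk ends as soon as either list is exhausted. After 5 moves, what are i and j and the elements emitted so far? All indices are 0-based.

i=2, j=3, emitted=[]

i=0 j=0: 0<6, i++
i=1 j=0: 9>6, j++
i=1 j=1: 9>8, j++
i=1 j=2: 9<13, i++
i=2 j=2: 14>13, j++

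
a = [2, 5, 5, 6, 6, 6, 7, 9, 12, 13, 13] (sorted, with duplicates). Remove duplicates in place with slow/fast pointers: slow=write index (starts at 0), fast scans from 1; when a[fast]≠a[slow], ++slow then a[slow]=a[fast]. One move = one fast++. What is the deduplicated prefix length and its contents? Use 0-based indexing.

length 7; prefix = [2, 5, 6, 7, 9, 12, 13]

(s=0,f=1) a[fast]=5≠a[slow]=2 write a[1]=5 → slow++,fast++
(s=1,f=2) a[fast]=5=a[slow] dup → fast++
(s=1,f=3) a[fast]=6≠a[slow]=5 write a[2]=6 → slow++,fast++
(s=2,f=4) a[fast]=6=a[slow] dup → fast++
(s=2,f=5) a[fast]=6=a[slow] dup → fast++
(s=2,f=6) a[fast]=7≠a[slow]=6 write a[3]=7 → slow++,fast++
(s=3,f=7) a[fast]=9≠a[slow]=7 write a[4]=9 → slow++,fast++
(s=4,f=8) a[fast]=12≠a[slow]=9 write a[5]=12 → slow++,fast++
(s=5,f=9) a[fast]=13≠a[slow]=12 write a[6]=13 → slow++,fast++
(s=6,f=10) a[fast]=13=a[slow] dup → fast++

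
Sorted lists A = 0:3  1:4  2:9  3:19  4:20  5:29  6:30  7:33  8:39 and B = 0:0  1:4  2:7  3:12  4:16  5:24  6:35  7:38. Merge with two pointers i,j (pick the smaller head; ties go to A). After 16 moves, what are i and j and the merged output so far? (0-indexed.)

i=8, j=8, merged so far=[0, 3, 4, 4, 7, 9, 12, 16, 19, 20, 24, 29, 30, 33, 35, 38]

[i=0,j=0] A[i]=3>B[j]=0 take 0 → j++
[i=0,j=1] A[i]=3<=B[j]=4 take 3 → i++
[i=1,j=1] A[i]=4<=B[j]=4 take 4 → i++
[i=2,j=1] A[i]=9>B[j]=4 take 4 → j++
[i=2,j=2] A[i]=9>B[j]=7 take 7 → j++
[i=2,j=3] A[i]=9<=B[j]=12 take 9 → i++
[i=3,j=3] A[i]=19>B[j]=12 take 12 → j++
[i=3,j=4] A[i]=19>B[j]=16 take 16 → j++
[i=3,j=5] A[i]=19<=B[j]=24 take 19 → i++
[i=4,j=5] A[i]=20<=B[j]=24 take 20 → i++
[i=5,j=5] A[i]=29>B[j]=24 take 24 → j++
[i=5,j=6] A[i]=29<=B[j]=35 take 29 → i++
[i=6,j=6] A[i]=30<=B[j]=35 take 30 → i++
[i=7,j=6] A[i]=33<=B[j]=35 take 33 → i++
[i=8,j=6] A[i]=39>B[j]=35 take 35 → j++
[i=8,j=7] A[i]=39>B[j]=38 take 38 → j++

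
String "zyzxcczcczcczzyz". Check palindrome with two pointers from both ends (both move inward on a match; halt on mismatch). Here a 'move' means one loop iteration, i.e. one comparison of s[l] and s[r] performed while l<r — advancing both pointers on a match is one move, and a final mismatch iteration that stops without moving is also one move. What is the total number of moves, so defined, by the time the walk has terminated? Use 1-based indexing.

[1,16] 'z'=='z' → l++,r--
[2,15] 'y'=='y' → l++,r--
[3,14] 'z'=='z' → l++,r--
[4,13] 'x'!='z' → stop

4 moves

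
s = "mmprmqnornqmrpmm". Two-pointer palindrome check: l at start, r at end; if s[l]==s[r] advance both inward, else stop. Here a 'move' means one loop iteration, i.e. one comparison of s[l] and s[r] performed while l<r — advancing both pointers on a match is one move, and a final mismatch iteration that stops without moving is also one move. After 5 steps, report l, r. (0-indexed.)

l=5, r=10

[0,15] 'm'=='m' → l++,r--
[1,14] 'm'=='m' → l++,r--
[2,13] 'p'=='p' → l++,r--
[3,12] 'r'=='r' → l++,r--
[4,11] 'm'=='m' → l++,r--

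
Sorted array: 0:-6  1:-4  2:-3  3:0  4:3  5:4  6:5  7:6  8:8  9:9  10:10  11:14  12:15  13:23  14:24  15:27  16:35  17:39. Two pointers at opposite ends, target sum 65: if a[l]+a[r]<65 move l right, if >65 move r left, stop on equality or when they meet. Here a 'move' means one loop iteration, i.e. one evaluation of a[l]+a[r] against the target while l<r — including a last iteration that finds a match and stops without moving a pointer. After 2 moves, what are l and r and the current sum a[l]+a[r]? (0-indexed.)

[0,17] -6+39=33 <65 → l++
[1,17] -4+39=35 <65 → l++

l=2, r=17, sum=36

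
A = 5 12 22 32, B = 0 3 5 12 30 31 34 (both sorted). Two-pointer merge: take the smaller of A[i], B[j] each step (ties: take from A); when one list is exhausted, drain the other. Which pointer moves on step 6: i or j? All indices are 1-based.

j

i=1 j=1: A[i]=5>B[j]=0 take 0, j++
i=1 j=2: A[i]=5>B[j]=3 take 3, j++
i=1 j=3: A[i]=5<=B[j]=5 take 5, i++
i=2 j=3: A[i]=12>B[j]=5 take 5, j++
i=2 j=4: A[i]=12<=B[j]=12 take 12, i++
i=3 j=4: A[i]=22>B[j]=12 take 12, j++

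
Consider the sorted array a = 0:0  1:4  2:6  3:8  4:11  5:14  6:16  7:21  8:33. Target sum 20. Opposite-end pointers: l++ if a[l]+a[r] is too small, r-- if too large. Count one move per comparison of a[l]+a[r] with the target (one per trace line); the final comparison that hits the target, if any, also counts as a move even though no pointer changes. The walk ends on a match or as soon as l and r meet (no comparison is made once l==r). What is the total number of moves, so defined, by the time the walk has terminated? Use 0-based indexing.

4 moves

l=0 r=8: 0+33=33 >20, r--
l=0 r=7: 0+21=21 >20, r--
l=0 r=6: 0+16=16 <20, l++
l=1 r=6: 4+16=20, found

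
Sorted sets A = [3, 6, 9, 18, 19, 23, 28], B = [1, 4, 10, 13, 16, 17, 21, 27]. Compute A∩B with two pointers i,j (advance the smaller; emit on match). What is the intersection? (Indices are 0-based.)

[i=0,j=0] 3>1 → j++
[i=0,j=1] 3<4 → i++
[i=1,j=1] 6>4 → j++
[i=1,j=2] 6<10 → i++
[i=2,j=2] 9<10 → i++
[i=3,j=2] 18>10 → j++
[i=3,j=3] 18>13 → j++
[i=3,j=4] 18>16 → j++
[i=3,j=5] 18>17 → j++
[i=3,j=6] 18<21 → i++
[i=4,j=6] 19<21 → i++
[i=5,j=6] 23>21 → j++
[i=5,j=7] 23<27 → i++
[i=6,j=7] 28>27 → j++

intersection = []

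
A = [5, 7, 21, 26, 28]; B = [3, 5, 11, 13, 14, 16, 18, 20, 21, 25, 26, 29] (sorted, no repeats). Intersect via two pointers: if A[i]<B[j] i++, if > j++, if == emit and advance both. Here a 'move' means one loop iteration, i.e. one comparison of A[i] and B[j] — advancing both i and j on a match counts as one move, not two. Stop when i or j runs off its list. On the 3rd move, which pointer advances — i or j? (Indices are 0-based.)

i=0 j=0: 5>3, j++
i=0 j=1: 5==5 emit, i++,j++
i=1 j=2: 7<11, i++

i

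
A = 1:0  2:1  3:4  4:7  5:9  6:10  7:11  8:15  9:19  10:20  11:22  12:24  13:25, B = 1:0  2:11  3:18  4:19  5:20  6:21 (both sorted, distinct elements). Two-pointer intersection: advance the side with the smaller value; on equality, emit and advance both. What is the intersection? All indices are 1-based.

intersection = [0, 11, 19, 20]

[i=1,j=1] 0==0 emit → i++,j++
[i=2,j=2] 1<11 → i++
[i=3,j=2] 4<11 → i++
[i=4,j=2] 7<11 → i++
[i=5,j=2] 9<11 → i++
[i=6,j=2] 10<11 → i++
[i=7,j=2] 11==11 emit → i++,j++
[i=8,j=3] 15<18 → i++
[i=9,j=3] 19>18 → j++
[i=9,j=4] 19==19 emit → i++,j++
[i=10,j=5] 20==20 emit → i++,j++
[i=11,j=6] 22>21 → j++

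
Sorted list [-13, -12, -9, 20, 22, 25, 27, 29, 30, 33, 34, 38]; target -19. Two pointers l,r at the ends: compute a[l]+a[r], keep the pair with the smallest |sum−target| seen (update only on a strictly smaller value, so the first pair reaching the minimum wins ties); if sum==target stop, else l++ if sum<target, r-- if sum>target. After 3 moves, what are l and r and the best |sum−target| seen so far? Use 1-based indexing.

[1,12] -13+38=25 d=44 * → r--
[1,11] -13+34=21 d=40 * → r--
[1,10] -13+33=20 d=39 * → r--

l=1, r=9, best |Δ|=39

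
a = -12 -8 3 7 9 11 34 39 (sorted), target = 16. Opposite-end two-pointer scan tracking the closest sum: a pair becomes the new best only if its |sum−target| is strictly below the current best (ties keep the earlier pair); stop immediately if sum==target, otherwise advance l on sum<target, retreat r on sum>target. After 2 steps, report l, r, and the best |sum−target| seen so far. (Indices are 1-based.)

[1,8] -12+39=27 d=11 * → r--
[1,7] -12+34=22 d=6 * → r--

l=1, r=6, best |Δ|=6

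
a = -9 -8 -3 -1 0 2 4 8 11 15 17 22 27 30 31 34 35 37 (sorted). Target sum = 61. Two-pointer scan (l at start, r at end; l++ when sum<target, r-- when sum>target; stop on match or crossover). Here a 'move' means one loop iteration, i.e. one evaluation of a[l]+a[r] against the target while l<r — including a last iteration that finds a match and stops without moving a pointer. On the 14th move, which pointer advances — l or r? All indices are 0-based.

r

[0,17] -9+37=28 <61 → l++
[1,17] -8+37=29 <61 → l++
[2,17] -3+37=34 <61 → l++
[3,17] -1+37=36 <61 → l++
[4,17] 0+37=37 <61 → l++
[5,17] 2+37=39 <61 → l++
[6,17] 4+37=41 <61 → l++
[7,17] 8+37=45 <61 → l++
[8,17] 11+37=48 <61 → l++
[9,17] 15+37=52 <61 → l++
[10,17] 17+37=54 <61 → l++
[11,17] 22+37=59 <61 → l++
[12,17] 27+37=64 >61 → r--
[12,16] 27+35=62 >61 → r--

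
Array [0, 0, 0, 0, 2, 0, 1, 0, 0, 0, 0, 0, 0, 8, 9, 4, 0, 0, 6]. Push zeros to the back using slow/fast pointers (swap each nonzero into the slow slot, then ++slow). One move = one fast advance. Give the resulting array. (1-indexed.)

(s=1,f=1) a[fast]=0 → fast++
(s=1,f=2) a[fast]=0 → fast++
(s=1,f=3) a[fast]=0 → fast++
(s=1,f=4) a[fast]=0 → fast++
(s=1,f=5) a[fast]=2≠0 swap→a[1]=2 → slow++,fast++
(s=2,f=6) a[fast]=0 → fast++
(s=2,f=7) a[fast]=1≠0 swap→a[2]=1 → slow++,fast++
(s=3,f=8) a[fast]=0 → fast++
(s=3,f=9) a[fast]=0 → fast++
(s=3,f=10) a[fast]=0 → fast++
(s=3,f=11) a[fast]=0 → fast++
(s=3,f=12) a[fast]=0 → fast++
(s=3,f=13) a[fast]=0 → fast++
(s=3,f=14) a[fast]=8≠0 swap→a[3]=8 → slow++,fast++
(s=4,f=15) a[fast]=9≠0 swap→a[4]=9 → slow++,fast++
(s=5,f=16) a[fast]=4≠0 swap→a[5]=4 → slow++,fast++
(s=6,f=17) a[fast]=0 → fast++
(s=6,f=18) a[fast]=0 → fast++
(s=6,f=19) a[fast]=6≠0 swap→a[6]=6 → slow++,fast++

[2, 1, 8, 9, 4, 6, 0, 0, 0, 0, 0, 0, 0, 0, 0, 0, 0, 0, 0]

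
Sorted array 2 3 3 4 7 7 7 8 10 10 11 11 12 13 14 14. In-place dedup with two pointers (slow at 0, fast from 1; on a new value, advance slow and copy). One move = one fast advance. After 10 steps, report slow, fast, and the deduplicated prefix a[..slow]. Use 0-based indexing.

slow=6, fast=11, prefix=[2, 3, 4, 7, 8, 10, 11]

slow=0 fast=1: a[fast]=3≠a[slow]=2 write a[1]=3, slow++,fast++
slow=1 fast=2: a[fast]=3=a[slow] dup, fast++
slow=1 fast=3: a[fast]=4≠a[slow]=3 write a[2]=4, slow++,fast++
slow=2 fast=4: a[fast]=7≠a[slow]=4 write a[3]=7, slow++,fast++
slow=3 fast=5: a[fast]=7=a[slow] dup, fast++
slow=3 fast=6: a[fast]=7=a[slow] dup, fast++
slow=3 fast=7: a[fast]=8≠a[slow]=7 write a[4]=8, slow++,fast++
slow=4 fast=8: a[fast]=10≠a[slow]=8 write a[5]=10, slow++,fast++
slow=5 fast=9: a[fast]=10=a[slow] dup, fast++
slow=5 fast=10: a[fast]=11≠a[slow]=10 write a[6]=11, slow++,fast++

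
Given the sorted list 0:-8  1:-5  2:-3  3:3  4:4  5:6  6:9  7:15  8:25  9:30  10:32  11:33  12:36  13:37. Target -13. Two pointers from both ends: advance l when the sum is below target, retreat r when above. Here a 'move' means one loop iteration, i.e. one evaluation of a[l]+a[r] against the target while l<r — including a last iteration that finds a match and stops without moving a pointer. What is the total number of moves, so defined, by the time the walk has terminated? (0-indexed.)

13 moves

l=0 r=13: -8+37=29 >-13, r--
l=0 r=12: -8+36=28 >-13, r--
l=0 r=11: -8+33=25 >-13, r--
l=0 r=10: -8+32=24 >-13, r--
l=0 r=9: -8+30=22 >-13, r--
l=0 r=8: -8+25=17 >-13, r--
l=0 r=7: -8+15=7 >-13, r--
l=0 r=6: -8+9=1 >-13, r--
l=0 r=5: -8+6=-2 >-13, r--
l=0 r=4: -8+4=-4 >-13, r--
l=0 r=3: -8+3=-5 >-13, r--
l=0 r=2: -8+-3=-11 >-13, r--
l=0 r=1: -8+-5=-13, found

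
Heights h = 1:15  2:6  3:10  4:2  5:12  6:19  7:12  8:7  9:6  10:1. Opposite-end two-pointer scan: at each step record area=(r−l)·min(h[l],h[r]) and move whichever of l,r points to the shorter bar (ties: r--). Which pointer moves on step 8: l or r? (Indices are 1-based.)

l

[1,10] min(15,1)*9=9 best=9 * → r--
[1,9] min(15,6)*8=48 best=48 * → r--
[1,8] min(15,7)*7=49 best=49 * → r--
[1,7] min(15,12)*6=72 best=72 * → r--
[1,6] min(15,19)*5=75 best=75 * → l++
[2,6] min(6,19)*4=24 best=75 → l++
[3,6] min(10,19)*3=30 best=75 → l++
[4,6] min(2,19)*2=4 best=75 → l++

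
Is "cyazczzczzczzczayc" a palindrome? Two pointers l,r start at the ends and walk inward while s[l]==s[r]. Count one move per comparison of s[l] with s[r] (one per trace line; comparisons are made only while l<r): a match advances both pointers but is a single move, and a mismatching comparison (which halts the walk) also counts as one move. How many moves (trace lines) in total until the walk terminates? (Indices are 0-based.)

l=0 r=17: 'c'=='c', l++,r--
l=1 r=16: 'y'=='y', l++,r--
l=2 r=15: 'a'=='a', l++,r--
l=3 r=14: 'z'=='z', l++,r--
l=4 r=13: 'c'=='c', l++,r--
l=5 r=12: 'z'=='z', l++,r--
l=6 r=11: 'z'=='z', l++,r--
l=7 r=10: 'c'=='c', l++,r--
l=8 r=9: 'z'=='z', l++,r--

9 moves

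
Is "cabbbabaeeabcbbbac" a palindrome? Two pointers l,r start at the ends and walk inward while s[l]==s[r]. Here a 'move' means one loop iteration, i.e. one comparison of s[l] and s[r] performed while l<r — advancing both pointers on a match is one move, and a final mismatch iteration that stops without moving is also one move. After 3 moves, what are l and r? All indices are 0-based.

[0,17] 'c'=='c' → l++,r--
[1,16] 'a'=='a' → l++,r--
[2,15] 'b'=='b' → l++,r--

l=3, r=14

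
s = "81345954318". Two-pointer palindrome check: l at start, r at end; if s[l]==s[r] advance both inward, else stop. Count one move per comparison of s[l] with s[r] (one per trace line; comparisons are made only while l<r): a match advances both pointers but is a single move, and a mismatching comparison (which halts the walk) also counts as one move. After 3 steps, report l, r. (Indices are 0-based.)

l=3, r=7

[0,10] '8'=='8' → l++,r--
[1,9] '1'=='1' → l++,r--
[2,8] '3'=='3' → l++,r--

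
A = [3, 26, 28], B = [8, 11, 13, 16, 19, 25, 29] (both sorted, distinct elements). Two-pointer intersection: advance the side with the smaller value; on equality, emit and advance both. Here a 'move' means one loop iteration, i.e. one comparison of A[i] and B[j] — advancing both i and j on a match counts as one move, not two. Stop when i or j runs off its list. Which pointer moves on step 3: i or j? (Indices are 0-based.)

j

[i=0,j=0] 3<8 → i++
[i=1,j=0] 26>8 → j++
[i=1,j=1] 26>11 → j++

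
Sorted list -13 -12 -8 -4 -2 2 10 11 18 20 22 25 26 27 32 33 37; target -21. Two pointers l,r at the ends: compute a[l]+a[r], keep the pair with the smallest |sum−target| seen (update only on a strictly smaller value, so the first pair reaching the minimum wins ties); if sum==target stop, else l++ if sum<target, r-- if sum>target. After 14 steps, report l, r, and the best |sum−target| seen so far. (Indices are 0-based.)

l=0, r=2, best |Δ|=4

l=0 r=16: -13+37=24 d=45 *, r--
l=0 r=15: -13+33=20 d=41 *, r--
l=0 r=14: -13+32=19 d=40 *, r--
l=0 r=13: -13+27=14 d=35 *, r--
l=0 r=12: -13+26=13 d=34 *, r--
l=0 r=11: -13+25=12 d=33 *, r--
l=0 r=10: -13+22=9 d=30 *, r--
l=0 r=9: -13+20=7 d=28 *, r--
l=0 r=8: -13+18=5 d=26 *, r--
l=0 r=7: -13+11=-2 d=19 *, r--
l=0 r=6: -13+10=-3 d=18 *, r--
l=0 r=5: -13+2=-11 d=10 *, r--
l=0 r=4: -13+-2=-15 d=6 *, r--
l=0 r=3: -13+-4=-17 d=4 *, r--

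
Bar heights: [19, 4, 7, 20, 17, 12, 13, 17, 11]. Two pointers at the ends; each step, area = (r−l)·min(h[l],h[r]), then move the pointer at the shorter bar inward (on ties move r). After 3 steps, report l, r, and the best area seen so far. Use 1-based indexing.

l=1, r=6, best area=119

[1,9] min(19,11)*8=88 best=88 * → r--
[1,8] min(19,17)*7=119 best=119 * → r--
[1,7] min(19,13)*6=78 best=119 → r--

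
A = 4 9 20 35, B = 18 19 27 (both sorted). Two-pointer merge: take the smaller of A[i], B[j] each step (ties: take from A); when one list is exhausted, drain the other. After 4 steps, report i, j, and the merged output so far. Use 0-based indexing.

i=0 j=0: A[i]=4<=B[j]=18 take 4, i++
i=1 j=0: A[i]=9<=B[j]=18 take 9, i++
i=2 j=0: A[i]=20>B[j]=18 take 18, j++
i=2 j=1: A[i]=20>B[j]=19 take 19, j++

i=2, j=2, merged so far=[4, 9, 18, 19]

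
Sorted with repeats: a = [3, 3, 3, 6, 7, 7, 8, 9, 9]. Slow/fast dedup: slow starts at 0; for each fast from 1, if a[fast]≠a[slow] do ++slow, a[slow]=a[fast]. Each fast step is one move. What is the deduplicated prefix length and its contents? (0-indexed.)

length 5; prefix = [3, 6, 7, 8, 9]

(s=0,f=1) a[fast]=3=a[slow] dup → fast++
(s=0,f=2) a[fast]=3=a[slow] dup → fast++
(s=0,f=3) a[fast]=6≠a[slow]=3 write a[1]=6 → slow++,fast++
(s=1,f=4) a[fast]=7≠a[slow]=6 write a[2]=7 → slow++,fast++
(s=2,f=5) a[fast]=7=a[slow] dup → fast++
(s=2,f=6) a[fast]=8≠a[slow]=7 write a[3]=8 → slow++,fast++
(s=3,f=7) a[fast]=9≠a[slow]=8 write a[4]=9 → slow++,fast++
(s=4,f=8) a[fast]=9=a[slow] dup → fast++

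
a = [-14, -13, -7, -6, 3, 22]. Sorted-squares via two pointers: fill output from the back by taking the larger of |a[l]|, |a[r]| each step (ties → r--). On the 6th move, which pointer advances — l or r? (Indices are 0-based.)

r

l=0 r=5: |-14|<=|22| out[5]=484, r--
l=0 r=4: |-14|>|3| out[4]=196, l++
l=1 r=4: |-13|>|3| out[3]=169, l++
l=2 r=4: |-7|>|3| out[2]=49, l++
l=3 r=4: |-6|>|3| out[1]=36, l++
l=4 r=4: |3|<=|3| out[0]=9, r--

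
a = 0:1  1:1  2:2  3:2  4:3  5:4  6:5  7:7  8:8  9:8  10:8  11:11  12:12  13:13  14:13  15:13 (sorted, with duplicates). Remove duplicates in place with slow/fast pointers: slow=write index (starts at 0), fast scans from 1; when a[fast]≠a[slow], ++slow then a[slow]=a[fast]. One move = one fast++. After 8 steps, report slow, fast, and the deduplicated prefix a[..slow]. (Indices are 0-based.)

slow=6, fast=9, prefix=[1, 2, 3, 4, 5, 7, 8]

slow=0 fast=1: a[fast]=1=a[slow] dup, fast++
slow=0 fast=2: a[fast]=2≠a[slow]=1 write a[1]=2, slow++,fast++
slow=1 fast=3: a[fast]=2=a[slow] dup, fast++
slow=1 fast=4: a[fast]=3≠a[slow]=2 write a[2]=3, slow++,fast++
slow=2 fast=5: a[fast]=4≠a[slow]=3 write a[3]=4, slow++,fast++
slow=3 fast=6: a[fast]=5≠a[slow]=4 write a[4]=5, slow++,fast++
slow=4 fast=7: a[fast]=7≠a[slow]=5 write a[5]=7, slow++,fast++
slow=5 fast=8: a[fast]=8≠a[slow]=7 write a[6]=8, slow++,fast++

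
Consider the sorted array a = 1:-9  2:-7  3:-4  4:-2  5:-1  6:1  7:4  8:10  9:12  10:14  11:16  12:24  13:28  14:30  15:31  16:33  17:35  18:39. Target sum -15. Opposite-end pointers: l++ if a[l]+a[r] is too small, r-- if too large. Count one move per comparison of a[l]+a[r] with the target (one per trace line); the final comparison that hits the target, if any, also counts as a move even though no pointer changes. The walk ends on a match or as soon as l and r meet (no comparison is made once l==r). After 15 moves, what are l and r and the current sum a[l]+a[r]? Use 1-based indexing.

[1,18] -9+39=30 >-15 → r--
[1,17] -9+35=26 >-15 → r--
[1,16] -9+33=24 >-15 → r--
[1,15] -9+31=22 >-15 → r--
[1,14] -9+30=21 >-15 → r--
[1,13] -9+28=19 >-15 → r--
[1,12] -9+24=15 >-15 → r--
[1,11] -9+16=7 >-15 → r--
[1,10] -9+14=5 >-15 → r--
[1,9] -9+12=3 >-15 → r--
[1,8] -9+10=1 >-15 → r--
[1,7] -9+4=-5 >-15 → r--
[1,6] -9+1=-8 >-15 → r--
[1,5] -9+-1=-10 >-15 → r--
[1,4] -9+-2=-11 >-15 → r--

l=1, r=3, sum=-13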